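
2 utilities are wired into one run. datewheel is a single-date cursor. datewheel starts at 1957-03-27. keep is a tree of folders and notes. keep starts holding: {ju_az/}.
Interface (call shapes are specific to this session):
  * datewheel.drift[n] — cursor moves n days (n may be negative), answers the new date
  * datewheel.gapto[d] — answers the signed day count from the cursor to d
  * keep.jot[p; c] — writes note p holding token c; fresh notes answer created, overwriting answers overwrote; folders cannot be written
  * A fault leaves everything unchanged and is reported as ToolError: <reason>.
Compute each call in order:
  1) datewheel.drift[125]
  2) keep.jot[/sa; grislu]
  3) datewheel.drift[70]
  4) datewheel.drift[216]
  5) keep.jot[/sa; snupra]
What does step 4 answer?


// datewheel.drift(n='125') -> 1957-07-30
// keep.jot(p='/sa', c='grislu') -> created
// datewheel.drift(n='70') -> 1957-10-08
// datewheel.drift(n='216') -> 1958-05-12
// keep.jot(p='/sa', c='snupra') -> overwrote

Answer: 1958-05-12


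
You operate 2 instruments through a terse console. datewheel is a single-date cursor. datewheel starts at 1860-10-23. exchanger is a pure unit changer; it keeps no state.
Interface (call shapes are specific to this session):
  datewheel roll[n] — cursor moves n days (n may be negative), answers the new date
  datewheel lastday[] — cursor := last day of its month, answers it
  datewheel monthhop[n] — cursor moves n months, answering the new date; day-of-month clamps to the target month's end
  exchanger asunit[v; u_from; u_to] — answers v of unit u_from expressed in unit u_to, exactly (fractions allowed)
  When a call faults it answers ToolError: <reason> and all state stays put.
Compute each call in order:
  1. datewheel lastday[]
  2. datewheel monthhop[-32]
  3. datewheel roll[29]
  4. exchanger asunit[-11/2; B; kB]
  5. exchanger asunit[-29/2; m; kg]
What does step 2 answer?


>> datewheel lastday()
<< 1860-10-31
>> datewheel monthhop(n=-32)
<< 1858-02-28
>> datewheel roll(n=29)
<< 1858-03-29
>> exchanger asunit(v=-11/2, u_from=B, u_to=kB)
<< -11/2000
>> exchanger asunit(v=-29/2, u_from=m, u_to=kg)
<< ToolError: incompatible units

Answer: 1858-02-28


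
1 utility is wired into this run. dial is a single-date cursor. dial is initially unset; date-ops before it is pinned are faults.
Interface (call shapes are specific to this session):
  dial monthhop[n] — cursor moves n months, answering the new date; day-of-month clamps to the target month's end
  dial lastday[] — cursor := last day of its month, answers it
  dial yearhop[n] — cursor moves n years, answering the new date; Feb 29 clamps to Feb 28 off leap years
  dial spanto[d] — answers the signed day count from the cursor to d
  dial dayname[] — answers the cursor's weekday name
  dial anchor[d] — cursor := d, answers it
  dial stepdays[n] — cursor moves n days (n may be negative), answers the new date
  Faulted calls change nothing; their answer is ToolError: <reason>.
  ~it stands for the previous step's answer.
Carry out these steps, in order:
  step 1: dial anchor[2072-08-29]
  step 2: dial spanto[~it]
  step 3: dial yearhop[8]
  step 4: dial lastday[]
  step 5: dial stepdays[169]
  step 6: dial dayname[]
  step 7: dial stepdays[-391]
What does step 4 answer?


Answer: 2080-08-31

Derivation:
Act: dial anchor[d: 2072-08-29]
Obs: 2072-08-29
Act: dial spanto[d: ~it]
Obs: 0
Act: dial yearhop[n: 8]
Obs: 2080-08-29
Act: dial lastday[]
Obs: 2080-08-31
Act: dial stepdays[n: 169]
Obs: 2081-02-16
Act: dial dayname[]
Obs: Sunday
Act: dial stepdays[n: -391]
Obs: 2080-01-22


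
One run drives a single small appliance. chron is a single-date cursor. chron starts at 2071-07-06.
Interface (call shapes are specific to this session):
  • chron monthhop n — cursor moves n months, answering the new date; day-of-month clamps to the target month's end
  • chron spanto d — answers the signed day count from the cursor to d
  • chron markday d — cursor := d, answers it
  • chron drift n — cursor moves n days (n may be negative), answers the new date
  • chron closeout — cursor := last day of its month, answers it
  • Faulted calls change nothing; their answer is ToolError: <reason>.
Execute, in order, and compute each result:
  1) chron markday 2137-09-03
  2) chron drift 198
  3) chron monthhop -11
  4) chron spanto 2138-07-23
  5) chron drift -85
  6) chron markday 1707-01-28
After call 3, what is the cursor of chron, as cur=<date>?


Calling chron markday passing d: 2137-09-03, yielding 2137-09-03.
I call chron drift passing n: 198, which returns 2138-03-20.
Using chron monthhop passing n: -11, and see 2137-04-20.
Calling chron spanto passing d: 2138-07-23, and get 459.
I invoke chron drift passing n: -85, yielding 2137-01-25.
Now I run chron markday passing d: 1707-01-28, yielding 1707-01-28.

Answer: cur=2137-04-20


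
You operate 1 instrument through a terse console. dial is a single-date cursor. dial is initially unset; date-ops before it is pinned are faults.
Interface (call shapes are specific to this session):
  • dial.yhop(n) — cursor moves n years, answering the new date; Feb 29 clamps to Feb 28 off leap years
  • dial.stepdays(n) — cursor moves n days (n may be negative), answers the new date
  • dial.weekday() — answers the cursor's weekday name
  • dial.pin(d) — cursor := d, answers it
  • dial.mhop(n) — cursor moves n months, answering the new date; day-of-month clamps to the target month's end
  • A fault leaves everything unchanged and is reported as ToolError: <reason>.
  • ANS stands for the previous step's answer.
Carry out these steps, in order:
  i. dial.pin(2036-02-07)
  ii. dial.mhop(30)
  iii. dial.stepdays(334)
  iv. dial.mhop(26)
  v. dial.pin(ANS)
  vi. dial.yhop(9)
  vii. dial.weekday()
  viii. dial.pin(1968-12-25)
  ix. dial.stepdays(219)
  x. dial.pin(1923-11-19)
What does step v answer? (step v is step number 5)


Answer: 2041-09-07

Derivation:
[in] dial.pin d: 2036-02-07
= 2036-02-07
[in] dial.mhop n: 30
= 2038-08-07
[in] dial.stepdays n: 334
= 2039-07-07
[in] dial.mhop n: 26
= 2041-09-07
[in] dial.pin d: ANS
= 2041-09-07
[in] dial.yhop n: 9
= 2050-09-07
[in] dial.weekday
= Wednesday
[in] dial.pin d: 1968-12-25
= 1968-12-25
[in] dial.stepdays n: 219
= 1969-08-01
[in] dial.pin d: 1923-11-19
= 1923-11-19


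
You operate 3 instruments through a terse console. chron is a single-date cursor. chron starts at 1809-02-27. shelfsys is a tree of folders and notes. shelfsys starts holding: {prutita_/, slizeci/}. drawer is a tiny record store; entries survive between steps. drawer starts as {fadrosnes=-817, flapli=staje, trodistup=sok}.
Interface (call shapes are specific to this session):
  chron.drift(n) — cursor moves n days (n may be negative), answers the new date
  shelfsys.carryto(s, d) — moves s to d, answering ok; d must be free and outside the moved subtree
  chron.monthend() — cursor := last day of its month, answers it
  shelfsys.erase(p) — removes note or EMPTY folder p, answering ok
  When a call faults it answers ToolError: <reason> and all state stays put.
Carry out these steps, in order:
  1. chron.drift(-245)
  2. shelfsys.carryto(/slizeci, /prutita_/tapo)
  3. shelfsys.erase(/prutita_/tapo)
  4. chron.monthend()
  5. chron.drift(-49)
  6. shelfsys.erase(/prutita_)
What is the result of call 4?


Answer: 1808-06-30

Derivation:
·→ chron.drift(n: -245)
·← 1808-06-27
·→ shelfsys.carryto(s: /slizeci, d: /prutita_/tapo)
·← ok
·→ shelfsys.erase(p: /prutita_/tapo)
·← ok
·→ chron.monthend()
·← 1808-06-30
·→ chron.drift(n: -49)
·← 1808-05-12
·→ shelfsys.erase(p: /prutita_)
·← ok


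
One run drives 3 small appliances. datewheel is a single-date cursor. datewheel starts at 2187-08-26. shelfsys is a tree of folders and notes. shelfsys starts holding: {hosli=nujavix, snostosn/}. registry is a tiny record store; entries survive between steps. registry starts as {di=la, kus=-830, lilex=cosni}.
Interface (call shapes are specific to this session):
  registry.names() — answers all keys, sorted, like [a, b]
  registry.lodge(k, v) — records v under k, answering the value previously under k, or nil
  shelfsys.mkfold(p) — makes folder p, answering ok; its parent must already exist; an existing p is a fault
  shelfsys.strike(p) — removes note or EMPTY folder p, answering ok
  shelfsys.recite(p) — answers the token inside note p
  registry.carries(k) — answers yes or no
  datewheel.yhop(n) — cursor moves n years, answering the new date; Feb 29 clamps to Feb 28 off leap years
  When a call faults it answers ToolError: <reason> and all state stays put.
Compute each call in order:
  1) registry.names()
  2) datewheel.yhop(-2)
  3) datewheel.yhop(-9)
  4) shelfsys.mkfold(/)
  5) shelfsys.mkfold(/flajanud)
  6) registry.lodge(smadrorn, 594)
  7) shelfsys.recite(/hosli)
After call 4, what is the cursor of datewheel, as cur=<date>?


>> names()
<< [di, kus, lilex]
>> yhop(n→-2)
<< 2185-08-26
>> yhop(n→-9)
<< 2176-08-26
>> mkfold(p→/)
<< ToolError: exists
>> mkfold(p→/flajanud)
<< ok
>> lodge(k→smadrorn, v→594)
<< nil
>> recite(p→/hosli)
<< nujavix

Answer: cur=2176-08-26


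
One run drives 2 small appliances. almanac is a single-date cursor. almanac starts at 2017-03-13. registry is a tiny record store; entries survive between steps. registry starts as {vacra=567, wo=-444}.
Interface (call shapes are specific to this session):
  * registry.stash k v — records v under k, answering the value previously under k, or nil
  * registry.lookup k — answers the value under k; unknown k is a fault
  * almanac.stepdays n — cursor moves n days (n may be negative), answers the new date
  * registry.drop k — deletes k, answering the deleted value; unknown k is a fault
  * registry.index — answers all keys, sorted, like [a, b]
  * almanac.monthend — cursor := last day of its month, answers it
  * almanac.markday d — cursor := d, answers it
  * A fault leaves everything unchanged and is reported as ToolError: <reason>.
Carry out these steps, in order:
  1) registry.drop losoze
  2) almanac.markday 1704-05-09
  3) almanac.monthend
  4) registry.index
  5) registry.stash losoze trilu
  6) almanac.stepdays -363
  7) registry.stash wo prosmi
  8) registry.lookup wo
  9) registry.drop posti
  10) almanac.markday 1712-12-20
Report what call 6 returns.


Calling registry.drop(k=losoze), yielding ToolError: no such key losoze.
I use almanac.markday(d=1704-05-09), giving 1704-05-09.
I run almanac.monthend: 1704-05-31.
Then registry.index, and see [vacra, wo].
I use registry.stash(k=losoze, v=trilu), and get nil.
Using almanac.stepdays(n=-363), and observe 1703-06-03.
I use registry.stash(k=wo, v=prosmi), yielding -444.
Calling registry.lookup(k=wo), which returns prosmi.
I run registry.drop(k=posti), → ToolError: no such key posti.
Using almanac.markday(d=1712-12-20), yielding 1712-12-20.

Answer: 1703-06-03


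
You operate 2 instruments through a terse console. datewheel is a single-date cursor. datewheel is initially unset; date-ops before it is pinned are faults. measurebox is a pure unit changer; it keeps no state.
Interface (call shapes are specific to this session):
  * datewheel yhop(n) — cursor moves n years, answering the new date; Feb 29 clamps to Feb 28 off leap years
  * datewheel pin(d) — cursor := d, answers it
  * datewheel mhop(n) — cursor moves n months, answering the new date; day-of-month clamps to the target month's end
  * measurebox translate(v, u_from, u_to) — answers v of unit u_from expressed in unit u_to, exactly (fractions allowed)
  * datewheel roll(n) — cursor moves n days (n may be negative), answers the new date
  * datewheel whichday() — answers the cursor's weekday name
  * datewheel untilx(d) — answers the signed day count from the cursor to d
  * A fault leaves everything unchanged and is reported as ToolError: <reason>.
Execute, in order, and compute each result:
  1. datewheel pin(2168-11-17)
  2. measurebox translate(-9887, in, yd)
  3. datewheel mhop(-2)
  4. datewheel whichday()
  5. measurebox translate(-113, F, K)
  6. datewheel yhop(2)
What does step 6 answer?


Answer: 2170-09-17

Derivation:
-> datewheel pin(d='2168-11-17')
<- 2168-11-17
-> measurebox translate(v='-9887', u_from='in', u_to='yd')
<- -9887/36
-> datewheel mhop(n='-2')
<- 2168-09-17
-> datewheel whichday()
<- Saturday
-> measurebox translate(v='-113', u_from='F', u_to='K')
<- 34667/180
-> datewheel yhop(n='2')
<- 2170-09-17


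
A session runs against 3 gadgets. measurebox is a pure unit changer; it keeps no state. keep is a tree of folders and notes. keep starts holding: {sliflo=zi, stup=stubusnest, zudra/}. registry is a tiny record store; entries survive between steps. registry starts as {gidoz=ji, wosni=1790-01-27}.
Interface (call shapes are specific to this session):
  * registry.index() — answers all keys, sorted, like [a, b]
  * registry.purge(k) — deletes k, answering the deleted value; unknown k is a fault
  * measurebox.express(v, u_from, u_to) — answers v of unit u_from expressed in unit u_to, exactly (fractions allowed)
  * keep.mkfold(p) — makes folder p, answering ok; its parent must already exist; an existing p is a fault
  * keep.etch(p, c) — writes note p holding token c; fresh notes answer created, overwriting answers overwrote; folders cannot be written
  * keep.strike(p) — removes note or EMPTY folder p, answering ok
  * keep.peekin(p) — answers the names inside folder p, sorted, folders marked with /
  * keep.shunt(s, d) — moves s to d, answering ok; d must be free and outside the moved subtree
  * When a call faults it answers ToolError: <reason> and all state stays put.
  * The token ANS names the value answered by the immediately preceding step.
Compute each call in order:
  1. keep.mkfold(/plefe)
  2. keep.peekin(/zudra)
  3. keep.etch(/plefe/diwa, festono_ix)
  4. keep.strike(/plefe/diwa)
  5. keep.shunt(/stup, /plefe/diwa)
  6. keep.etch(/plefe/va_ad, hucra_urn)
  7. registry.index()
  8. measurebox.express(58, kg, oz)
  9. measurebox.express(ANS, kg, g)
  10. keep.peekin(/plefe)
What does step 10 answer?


CALL keep.mkfold[p: /plefe]
RET  ok
CALL keep.peekin[p: /zudra]
RET  []
CALL keep.etch[p: /plefe/diwa; c: festono_ix]
RET  created
CALL keep.strike[p: /plefe/diwa]
RET  ok
CALL keep.shunt[s: /stup; d: /plefe/diwa]
RET  ok
CALL keep.etch[p: /plefe/va_ad; c: hucra_urn]
RET  created
CALL registry.index[]
RET  [gidoz, wosni]
CALL measurebox.express[v: 58; u_from: kg; u_to: oz]
RET  92800000000/45359237
CALL measurebox.express[v: ANS; u_from: kg; u_to: g]
RET  92800000000000/45359237
CALL keep.peekin[p: /plefe]
RET  [diwa, va_ad]

Answer: [diwa, va_ad]


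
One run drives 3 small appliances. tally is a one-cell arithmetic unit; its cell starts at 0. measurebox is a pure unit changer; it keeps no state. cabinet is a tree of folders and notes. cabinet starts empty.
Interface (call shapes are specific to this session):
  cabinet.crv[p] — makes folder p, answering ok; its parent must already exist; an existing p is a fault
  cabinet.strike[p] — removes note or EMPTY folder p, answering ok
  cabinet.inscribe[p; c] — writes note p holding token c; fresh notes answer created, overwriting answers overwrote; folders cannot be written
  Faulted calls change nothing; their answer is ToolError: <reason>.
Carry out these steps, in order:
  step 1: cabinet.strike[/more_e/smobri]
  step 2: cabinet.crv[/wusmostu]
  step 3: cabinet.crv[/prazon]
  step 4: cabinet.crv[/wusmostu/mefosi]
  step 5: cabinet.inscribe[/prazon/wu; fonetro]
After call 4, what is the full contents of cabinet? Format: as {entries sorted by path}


Answer: {prazon/, wusmostu/, wusmostu/mefosi/}

Derivation:
Calling cabinet.strike with p='/more_e/smobri', — result: ToolError: not found.
I use cabinet.crv with p='/wusmostu': ok.
Calling cabinet.crv with p='/prazon', — result: ok.
I try cabinet.crv with p='/wusmostu/mefosi', which returns ok.
I try cabinet.inscribe with p='/prazon/wu', c='fonetro', yielding created.


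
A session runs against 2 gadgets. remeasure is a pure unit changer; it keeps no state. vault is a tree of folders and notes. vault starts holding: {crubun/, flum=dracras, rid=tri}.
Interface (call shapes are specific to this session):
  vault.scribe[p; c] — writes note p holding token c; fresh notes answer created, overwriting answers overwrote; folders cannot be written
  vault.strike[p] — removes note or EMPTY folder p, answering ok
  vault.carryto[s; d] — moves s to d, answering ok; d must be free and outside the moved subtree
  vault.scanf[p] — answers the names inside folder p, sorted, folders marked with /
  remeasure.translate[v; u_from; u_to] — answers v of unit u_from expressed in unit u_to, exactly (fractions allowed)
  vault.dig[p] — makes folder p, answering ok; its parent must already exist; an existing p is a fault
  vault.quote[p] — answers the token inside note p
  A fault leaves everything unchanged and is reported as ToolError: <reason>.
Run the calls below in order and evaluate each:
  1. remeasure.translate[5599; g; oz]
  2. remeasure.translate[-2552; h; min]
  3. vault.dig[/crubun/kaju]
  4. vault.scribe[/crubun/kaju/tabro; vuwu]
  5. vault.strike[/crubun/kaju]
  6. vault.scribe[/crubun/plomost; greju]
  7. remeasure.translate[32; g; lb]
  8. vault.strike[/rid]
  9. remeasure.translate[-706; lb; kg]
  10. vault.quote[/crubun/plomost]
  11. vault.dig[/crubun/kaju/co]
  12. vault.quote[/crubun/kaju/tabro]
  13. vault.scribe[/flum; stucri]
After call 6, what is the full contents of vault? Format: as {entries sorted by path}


# 1. translate(v: 5599, u_from: g, u_to: oz) -> 814400000/4123567
# 2. translate(v: -2552, u_from: h, u_to: min) -> -153120
# 3. dig(p: /crubun/kaju) -> ok
# 4. scribe(p: /crubun/kaju/tabro, c: vuwu) -> created
# 5. strike(p: /crubun/kaju) -> ToolError: not empty
# 6. scribe(p: /crubun/plomost, c: greju) -> created
# 7. translate(v: 32, u_from: g, u_to: lb) -> 3200000/45359237
# 8. strike(p: /rid) -> ok
# 9. translate(v: -706, u_from: lb, u_to: kg) -> -16011810661/50000000
# 10. quote(p: /crubun/plomost) -> greju
# 11. dig(p: /crubun/kaju/co) -> ok
# 12. quote(p: /crubun/kaju/tabro) -> vuwu
# 13. scribe(p: /flum, c: stucri) -> overwrote

Answer: {crubun/, crubun/kaju/, crubun/kaju/tabro=vuwu, crubun/plomost=greju, flum=dracras, rid=tri}


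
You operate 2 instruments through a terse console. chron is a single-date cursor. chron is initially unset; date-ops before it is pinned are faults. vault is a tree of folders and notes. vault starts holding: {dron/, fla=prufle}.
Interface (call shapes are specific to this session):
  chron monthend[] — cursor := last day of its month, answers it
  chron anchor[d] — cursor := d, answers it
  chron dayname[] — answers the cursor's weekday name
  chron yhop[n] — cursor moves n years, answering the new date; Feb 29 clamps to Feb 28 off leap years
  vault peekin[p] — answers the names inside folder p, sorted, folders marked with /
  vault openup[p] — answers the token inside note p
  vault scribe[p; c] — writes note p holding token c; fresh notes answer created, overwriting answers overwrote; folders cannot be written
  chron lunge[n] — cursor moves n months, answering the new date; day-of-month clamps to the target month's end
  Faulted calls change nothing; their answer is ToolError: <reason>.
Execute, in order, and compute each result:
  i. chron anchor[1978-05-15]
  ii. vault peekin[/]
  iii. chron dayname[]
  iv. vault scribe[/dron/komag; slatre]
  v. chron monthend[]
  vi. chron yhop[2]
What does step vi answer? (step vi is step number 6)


-- 1. chron anchor(d='1978-05-15') == 1978-05-15
-- 2. vault peekin(p='/') == [dron/, fla]
-- 3. chron dayname() == Monday
-- 4. vault scribe(p='/dron/komag', c='slatre') == created
-- 5. chron monthend() == 1978-05-31
-- 6. chron yhop(n='2') == 1980-05-31

Answer: 1980-05-31


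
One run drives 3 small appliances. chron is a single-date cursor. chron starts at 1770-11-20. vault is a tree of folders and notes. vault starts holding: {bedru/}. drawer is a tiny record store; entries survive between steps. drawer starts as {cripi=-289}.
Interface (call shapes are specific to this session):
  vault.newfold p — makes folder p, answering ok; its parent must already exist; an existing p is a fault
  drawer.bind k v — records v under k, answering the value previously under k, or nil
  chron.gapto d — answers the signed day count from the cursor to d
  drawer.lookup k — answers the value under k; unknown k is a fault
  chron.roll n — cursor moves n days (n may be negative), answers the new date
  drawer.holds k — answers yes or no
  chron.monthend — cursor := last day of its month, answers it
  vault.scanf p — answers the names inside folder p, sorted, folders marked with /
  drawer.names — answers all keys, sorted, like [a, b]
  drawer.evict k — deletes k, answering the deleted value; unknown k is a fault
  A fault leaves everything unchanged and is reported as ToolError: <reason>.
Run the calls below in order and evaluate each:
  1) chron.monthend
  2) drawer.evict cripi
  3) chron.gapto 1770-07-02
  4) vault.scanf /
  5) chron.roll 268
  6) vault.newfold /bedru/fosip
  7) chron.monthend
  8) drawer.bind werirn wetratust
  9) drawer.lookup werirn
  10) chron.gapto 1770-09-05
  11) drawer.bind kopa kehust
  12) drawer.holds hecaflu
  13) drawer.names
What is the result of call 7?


Answer: 1771-08-31

Derivation:
Then monthend, → 1770-11-30.
Invoking evict on k=cripi, giving -289.
I use gapto on d=1770-07-02, and observe -151.
Now I run scanf on p=/: [bedru/].
Next I call roll on n=268, giving 1771-08-25.
Next I call newfold on p=/bedru/fosip, and get ok.
I use monthend(), which returns 1771-08-31.
Invoking bind on k=werirn, v=wetratust, — result: nil.
Then lookup on k=werirn, and see wetratust.
I try gapto on d=1770-09-05, → -360.
Invoking bind on k=kopa, v=kehust, giving nil.
Invoking holds on k=hecaflu, yielding no.
Calling names, yielding [kopa, werirn].


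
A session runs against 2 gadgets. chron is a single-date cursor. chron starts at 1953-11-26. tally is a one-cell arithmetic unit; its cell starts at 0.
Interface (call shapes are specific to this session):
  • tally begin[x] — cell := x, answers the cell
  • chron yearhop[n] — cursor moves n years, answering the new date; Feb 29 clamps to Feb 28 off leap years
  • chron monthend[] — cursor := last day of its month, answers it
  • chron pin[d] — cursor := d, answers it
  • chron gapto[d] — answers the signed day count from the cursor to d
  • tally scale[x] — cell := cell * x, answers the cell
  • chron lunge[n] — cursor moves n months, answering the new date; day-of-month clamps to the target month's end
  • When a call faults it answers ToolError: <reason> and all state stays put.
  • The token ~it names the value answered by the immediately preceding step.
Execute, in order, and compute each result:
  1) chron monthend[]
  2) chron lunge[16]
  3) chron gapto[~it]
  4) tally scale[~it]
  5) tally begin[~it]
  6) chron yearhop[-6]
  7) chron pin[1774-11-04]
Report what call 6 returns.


→ chron monthend()
← 1953-11-30
→ chron lunge(n→16)
← 1955-03-30
→ chron gapto(d→~it)
← 0
→ tally scale(x→~it)
← 0
→ tally begin(x→~it)
← 0
→ chron yearhop(n→-6)
← 1949-03-30
→ chron pin(d→1774-11-04)
← 1774-11-04

Answer: 1949-03-30


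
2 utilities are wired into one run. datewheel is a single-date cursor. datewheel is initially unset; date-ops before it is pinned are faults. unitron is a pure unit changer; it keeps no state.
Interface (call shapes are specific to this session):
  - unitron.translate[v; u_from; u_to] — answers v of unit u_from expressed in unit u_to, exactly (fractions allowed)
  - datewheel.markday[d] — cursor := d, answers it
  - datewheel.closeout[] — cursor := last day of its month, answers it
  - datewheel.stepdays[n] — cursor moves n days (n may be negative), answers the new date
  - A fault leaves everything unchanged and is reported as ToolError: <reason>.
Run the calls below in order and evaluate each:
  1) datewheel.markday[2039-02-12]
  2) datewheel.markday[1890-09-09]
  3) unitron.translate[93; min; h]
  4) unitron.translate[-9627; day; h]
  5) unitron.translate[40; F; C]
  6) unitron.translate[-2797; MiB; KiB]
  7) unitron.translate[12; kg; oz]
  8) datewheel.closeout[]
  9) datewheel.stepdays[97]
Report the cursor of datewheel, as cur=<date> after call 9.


$ datewheel.markday d=2039-02-12
[out] 2039-02-12
$ datewheel.markday d=1890-09-09
[out] 1890-09-09
$ unitron.translate v=93 u_from=min u_to=h
[out] 31/20
$ unitron.translate v=-9627 u_from=day u_to=h
[out] -231048
$ unitron.translate v=40 u_from=F u_to=C
[out] 40/9
$ unitron.translate v=-2797 u_from=MiB u_to=KiB
[out] -2864128
$ unitron.translate v=12 u_from=kg u_to=oz
[out] 19200000000/45359237
$ datewheel.closeout
[out] 1890-09-30
$ datewheel.stepdays n=97
[out] 1891-01-05

Answer: cur=1891-01-05


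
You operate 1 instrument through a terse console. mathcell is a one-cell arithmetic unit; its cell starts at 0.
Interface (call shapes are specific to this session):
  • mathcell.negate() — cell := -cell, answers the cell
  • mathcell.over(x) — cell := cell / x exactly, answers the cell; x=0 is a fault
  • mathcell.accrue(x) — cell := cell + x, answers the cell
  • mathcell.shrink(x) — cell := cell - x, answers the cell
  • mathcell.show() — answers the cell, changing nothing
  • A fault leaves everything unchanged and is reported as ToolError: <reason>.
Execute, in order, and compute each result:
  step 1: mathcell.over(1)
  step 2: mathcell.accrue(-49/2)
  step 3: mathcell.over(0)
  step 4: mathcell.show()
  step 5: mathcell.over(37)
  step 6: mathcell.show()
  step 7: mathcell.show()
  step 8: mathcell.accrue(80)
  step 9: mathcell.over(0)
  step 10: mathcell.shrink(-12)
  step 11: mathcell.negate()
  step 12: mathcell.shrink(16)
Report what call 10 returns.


// 1. mathcell.over(1) : 0
// 2. mathcell.accrue(-49/2) : -49/2
// 3. mathcell.over(0) : ToolError: division by zero
// 4. mathcell.show() : -49/2
// 5. mathcell.over(37) : -49/74
// 6. mathcell.show() : -49/74
// 7. mathcell.show() : -49/74
// 8. mathcell.accrue(80) : 5871/74
// 9. mathcell.over(0) : ToolError: division by zero
// 10. mathcell.shrink(-12) : 6759/74
// 11. mathcell.negate() : -6759/74
// 12. mathcell.shrink(16) : -7943/74

Answer: 6759/74


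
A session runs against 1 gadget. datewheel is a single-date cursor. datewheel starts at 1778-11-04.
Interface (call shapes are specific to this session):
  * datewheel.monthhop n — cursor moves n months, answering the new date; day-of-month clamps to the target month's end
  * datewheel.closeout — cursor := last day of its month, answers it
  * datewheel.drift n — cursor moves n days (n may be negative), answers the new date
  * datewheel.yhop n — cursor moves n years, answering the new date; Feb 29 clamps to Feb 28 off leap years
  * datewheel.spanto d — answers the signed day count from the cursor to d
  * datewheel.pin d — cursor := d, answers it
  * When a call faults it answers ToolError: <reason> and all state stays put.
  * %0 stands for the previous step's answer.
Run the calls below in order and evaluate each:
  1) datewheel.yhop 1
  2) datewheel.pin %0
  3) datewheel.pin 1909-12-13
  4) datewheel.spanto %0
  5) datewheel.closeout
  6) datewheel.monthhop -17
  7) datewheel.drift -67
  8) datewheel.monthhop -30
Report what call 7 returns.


==> yhop(n=1)
<== 1779-11-04
==> pin(d=%0)
<== 1779-11-04
==> pin(d=1909-12-13)
<== 1909-12-13
==> spanto(d=%0)
<== 0
==> closeout()
<== 1909-12-31
==> monthhop(n=-17)
<== 1908-07-31
==> drift(n=-67)
<== 1908-05-25
==> monthhop(n=-30)
<== 1905-11-25

Answer: 1908-05-25


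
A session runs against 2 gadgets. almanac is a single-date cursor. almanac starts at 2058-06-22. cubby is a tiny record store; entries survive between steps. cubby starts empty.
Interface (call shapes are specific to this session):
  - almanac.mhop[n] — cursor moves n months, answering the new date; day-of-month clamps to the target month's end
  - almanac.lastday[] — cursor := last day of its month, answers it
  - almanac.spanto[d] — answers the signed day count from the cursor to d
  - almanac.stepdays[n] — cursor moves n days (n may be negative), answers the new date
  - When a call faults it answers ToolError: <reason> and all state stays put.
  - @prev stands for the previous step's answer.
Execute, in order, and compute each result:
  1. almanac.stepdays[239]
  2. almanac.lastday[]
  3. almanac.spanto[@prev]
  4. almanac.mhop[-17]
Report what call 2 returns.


Answer: 2059-02-28

Derivation:
I call almanac.stepdays(n→239), giving 2059-02-16.
I call almanac.lastday, yielding 2059-02-28.
Then almanac.spanto(d→@prev), which returns 0.
I use almanac.mhop(n→-17), and get 2057-09-28.


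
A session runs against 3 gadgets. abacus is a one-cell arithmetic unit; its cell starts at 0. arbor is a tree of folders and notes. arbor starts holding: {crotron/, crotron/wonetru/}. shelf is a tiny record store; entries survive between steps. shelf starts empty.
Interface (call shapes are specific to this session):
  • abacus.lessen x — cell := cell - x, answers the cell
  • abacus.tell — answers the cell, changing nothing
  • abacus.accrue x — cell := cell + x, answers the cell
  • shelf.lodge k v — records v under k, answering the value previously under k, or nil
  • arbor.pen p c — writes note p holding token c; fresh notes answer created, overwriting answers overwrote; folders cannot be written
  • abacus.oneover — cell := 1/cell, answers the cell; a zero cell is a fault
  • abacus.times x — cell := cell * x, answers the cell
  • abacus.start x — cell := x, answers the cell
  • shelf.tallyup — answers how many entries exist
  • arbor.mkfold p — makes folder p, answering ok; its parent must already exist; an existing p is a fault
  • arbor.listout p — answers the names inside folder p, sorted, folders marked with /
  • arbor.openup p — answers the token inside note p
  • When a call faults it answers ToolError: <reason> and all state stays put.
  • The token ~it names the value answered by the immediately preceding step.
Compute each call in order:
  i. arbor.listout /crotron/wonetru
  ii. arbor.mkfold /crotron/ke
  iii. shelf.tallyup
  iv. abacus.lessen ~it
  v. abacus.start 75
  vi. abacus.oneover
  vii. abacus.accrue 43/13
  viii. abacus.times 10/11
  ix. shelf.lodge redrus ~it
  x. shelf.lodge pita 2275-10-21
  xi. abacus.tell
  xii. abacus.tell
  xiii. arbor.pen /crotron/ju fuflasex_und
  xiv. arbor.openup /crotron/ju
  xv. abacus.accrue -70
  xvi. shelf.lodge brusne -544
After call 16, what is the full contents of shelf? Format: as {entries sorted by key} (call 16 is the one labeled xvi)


Answer: {brusne=-544, pita=2275-10-21, redrus=6476/2145}

Derivation:
[in] listout p=/crotron/wonetru
= []
[in] mkfold p=/crotron/ke
= ok
[in] tallyup
= 0
[in] lessen x=~it
= 0
[in] start x=75
= 75
[in] oneover
= 1/75
[in] accrue x=43/13
= 3238/975
[in] times x=10/11
= 6476/2145
[in] lodge k=redrus v=~it
= nil
[in] lodge k=pita v=2275-10-21
= nil
[in] tell
= 6476/2145
[in] tell
= 6476/2145
[in] pen p=/crotron/ju c=fuflasex_und
= created
[in] openup p=/crotron/ju
= fuflasex_und
[in] accrue x=-70
= -143674/2145
[in] lodge k=brusne v=-544
= nil


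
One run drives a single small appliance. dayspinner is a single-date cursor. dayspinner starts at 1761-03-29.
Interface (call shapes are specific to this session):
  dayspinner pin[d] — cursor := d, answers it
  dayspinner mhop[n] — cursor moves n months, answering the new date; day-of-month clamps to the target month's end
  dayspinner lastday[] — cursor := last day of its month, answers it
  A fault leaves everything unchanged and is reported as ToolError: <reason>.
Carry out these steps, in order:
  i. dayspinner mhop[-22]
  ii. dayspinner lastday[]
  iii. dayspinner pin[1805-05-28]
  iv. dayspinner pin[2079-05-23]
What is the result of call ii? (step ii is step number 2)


Answer: 1759-05-31

Derivation:
% dayspinner mhop n=-22
= 1759-05-29
% dayspinner lastday
= 1759-05-31
% dayspinner pin d=1805-05-28
= 1805-05-28
% dayspinner pin d=2079-05-23
= 2079-05-23


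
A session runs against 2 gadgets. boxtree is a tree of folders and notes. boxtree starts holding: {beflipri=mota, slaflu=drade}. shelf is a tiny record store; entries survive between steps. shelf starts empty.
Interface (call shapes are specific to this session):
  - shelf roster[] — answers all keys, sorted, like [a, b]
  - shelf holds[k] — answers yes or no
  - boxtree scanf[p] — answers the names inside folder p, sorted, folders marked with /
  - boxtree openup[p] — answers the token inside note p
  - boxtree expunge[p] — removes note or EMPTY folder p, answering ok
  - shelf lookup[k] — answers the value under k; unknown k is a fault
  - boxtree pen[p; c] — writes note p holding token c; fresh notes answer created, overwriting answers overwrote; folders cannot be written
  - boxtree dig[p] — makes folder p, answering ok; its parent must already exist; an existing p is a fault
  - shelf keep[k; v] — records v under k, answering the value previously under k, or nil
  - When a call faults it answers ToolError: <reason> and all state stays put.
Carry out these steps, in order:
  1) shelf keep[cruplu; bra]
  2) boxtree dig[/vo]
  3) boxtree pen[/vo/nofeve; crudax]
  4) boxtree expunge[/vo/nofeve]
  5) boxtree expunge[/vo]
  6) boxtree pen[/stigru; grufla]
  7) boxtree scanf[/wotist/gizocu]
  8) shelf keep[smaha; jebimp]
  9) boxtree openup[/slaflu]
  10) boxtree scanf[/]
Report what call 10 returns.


Answer: [beflipri, slaflu, stigru]

Derivation:
==> shelf keep(k='cruplu', v='bra')
<== nil
==> boxtree dig(p='/vo')
<== ok
==> boxtree pen(p='/vo/nofeve', c='crudax')
<== created
==> boxtree expunge(p='/vo/nofeve')
<== ok
==> boxtree expunge(p='/vo')
<== ok
==> boxtree pen(p='/stigru', c='grufla')
<== created
==> boxtree scanf(p='/wotist/gizocu')
<== ToolError: not found
==> shelf keep(k='smaha', v='jebimp')
<== nil
==> boxtree openup(p='/slaflu')
<== drade
==> boxtree scanf(p='/')
<== [beflipri, slaflu, stigru]


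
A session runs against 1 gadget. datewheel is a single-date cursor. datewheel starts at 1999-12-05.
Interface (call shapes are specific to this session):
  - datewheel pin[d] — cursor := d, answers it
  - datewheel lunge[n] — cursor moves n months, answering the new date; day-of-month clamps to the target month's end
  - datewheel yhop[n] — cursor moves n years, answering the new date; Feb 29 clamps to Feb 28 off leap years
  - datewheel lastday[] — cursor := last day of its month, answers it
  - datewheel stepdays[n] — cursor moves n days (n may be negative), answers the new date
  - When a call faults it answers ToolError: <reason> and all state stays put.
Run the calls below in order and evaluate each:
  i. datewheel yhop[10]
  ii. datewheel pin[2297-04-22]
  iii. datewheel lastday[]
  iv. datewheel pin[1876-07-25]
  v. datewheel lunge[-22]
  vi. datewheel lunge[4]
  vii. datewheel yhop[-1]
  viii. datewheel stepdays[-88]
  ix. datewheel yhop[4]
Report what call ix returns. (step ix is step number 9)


CALL datewheel yhop[10]
RET  2009-12-05
CALL datewheel pin[2297-04-22]
RET  2297-04-22
CALL datewheel lastday[]
RET  2297-04-30
CALL datewheel pin[1876-07-25]
RET  1876-07-25
CALL datewheel lunge[-22]
RET  1874-09-25
CALL datewheel lunge[4]
RET  1875-01-25
CALL datewheel yhop[-1]
RET  1874-01-25
CALL datewheel stepdays[-88]
RET  1873-10-29
CALL datewheel yhop[4]
RET  1877-10-29

Answer: 1877-10-29


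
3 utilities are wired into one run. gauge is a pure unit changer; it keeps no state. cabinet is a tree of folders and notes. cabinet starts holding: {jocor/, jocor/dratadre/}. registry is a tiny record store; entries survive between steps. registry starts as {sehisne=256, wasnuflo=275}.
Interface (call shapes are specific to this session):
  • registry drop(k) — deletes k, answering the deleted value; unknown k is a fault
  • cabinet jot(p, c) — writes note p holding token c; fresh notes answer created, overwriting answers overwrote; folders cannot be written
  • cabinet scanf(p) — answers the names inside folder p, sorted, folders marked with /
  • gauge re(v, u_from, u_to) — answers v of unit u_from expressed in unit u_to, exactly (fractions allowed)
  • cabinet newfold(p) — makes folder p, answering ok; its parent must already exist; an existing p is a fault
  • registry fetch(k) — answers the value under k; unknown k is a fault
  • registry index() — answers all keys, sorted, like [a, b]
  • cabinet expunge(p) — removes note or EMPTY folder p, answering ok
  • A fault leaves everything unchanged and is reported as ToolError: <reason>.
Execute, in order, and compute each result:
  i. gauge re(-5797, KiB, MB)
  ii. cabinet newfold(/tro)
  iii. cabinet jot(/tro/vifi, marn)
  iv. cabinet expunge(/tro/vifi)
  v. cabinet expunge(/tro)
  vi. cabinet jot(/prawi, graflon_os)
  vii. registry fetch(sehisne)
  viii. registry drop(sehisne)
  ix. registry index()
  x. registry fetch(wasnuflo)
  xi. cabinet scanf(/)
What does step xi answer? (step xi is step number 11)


Answer: [jocor/, prawi]

Derivation:
>> gauge re(-5797, KiB, MB)
<< -92752/15625
>> cabinet newfold(/tro)
<< ok
>> cabinet jot(/tro/vifi, marn)
<< created
>> cabinet expunge(/tro/vifi)
<< ok
>> cabinet expunge(/tro)
<< ok
>> cabinet jot(/prawi, graflon_os)
<< created
>> registry fetch(sehisne)
<< 256
>> registry drop(sehisne)
<< 256
>> registry index()
<< [wasnuflo]
>> registry fetch(wasnuflo)
<< 275
>> cabinet scanf(/)
<< [jocor/, prawi]


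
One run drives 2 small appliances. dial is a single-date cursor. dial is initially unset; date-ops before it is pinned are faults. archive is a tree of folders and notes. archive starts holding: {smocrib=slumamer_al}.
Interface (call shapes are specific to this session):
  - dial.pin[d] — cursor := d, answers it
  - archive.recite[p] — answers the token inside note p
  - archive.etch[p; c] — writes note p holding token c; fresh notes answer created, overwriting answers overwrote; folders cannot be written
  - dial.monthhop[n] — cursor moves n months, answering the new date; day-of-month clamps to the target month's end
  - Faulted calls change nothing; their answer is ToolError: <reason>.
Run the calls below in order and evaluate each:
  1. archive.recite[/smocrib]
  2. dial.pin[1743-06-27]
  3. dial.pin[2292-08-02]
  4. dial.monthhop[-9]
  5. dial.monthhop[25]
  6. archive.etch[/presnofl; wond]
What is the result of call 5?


>> archive.recite(/smocrib)
<< slumamer_al
>> dial.pin(1743-06-27)
<< 1743-06-27
>> dial.pin(2292-08-02)
<< 2292-08-02
>> dial.monthhop(-9)
<< 2291-11-02
>> dial.monthhop(25)
<< 2293-12-02
>> archive.etch(/presnofl, wond)
<< created

Answer: 2293-12-02


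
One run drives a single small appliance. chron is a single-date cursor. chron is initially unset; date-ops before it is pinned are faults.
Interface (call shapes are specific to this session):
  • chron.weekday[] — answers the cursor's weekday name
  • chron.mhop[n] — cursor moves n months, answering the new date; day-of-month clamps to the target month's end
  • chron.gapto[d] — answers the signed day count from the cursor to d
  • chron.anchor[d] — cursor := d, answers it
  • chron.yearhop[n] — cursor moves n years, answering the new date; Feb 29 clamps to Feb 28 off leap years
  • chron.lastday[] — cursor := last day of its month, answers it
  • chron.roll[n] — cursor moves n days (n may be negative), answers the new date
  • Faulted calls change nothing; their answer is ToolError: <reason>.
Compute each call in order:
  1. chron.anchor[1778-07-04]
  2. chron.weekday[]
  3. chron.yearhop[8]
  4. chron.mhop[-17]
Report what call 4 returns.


Answer: 1785-02-04

Derivation:
-> chron.anchor(1778-07-04)
<- 1778-07-04
-> chron.weekday()
<- Saturday
-> chron.yearhop(8)
<- 1786-07-04
-> chron.mhop(-17)
<- 1785-02-04


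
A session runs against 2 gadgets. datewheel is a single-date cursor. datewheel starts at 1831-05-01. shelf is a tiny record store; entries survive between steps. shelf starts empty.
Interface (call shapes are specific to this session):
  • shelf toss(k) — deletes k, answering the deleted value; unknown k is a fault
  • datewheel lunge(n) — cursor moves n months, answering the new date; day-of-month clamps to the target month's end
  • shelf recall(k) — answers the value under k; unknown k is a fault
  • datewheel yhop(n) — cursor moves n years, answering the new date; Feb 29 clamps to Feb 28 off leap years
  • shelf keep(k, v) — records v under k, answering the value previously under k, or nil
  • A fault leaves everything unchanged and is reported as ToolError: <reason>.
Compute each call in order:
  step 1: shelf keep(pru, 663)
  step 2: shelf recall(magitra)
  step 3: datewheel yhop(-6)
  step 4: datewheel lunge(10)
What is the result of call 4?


% shelf keep(pru, 663) => nil
% shelf recall(magitra) => ToolError: no such key magitra
% datewheel yhop(-6) => 1825-05-01
% datewheel lunge(10) => 1826-03-01

Answer: 1826-03-01
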